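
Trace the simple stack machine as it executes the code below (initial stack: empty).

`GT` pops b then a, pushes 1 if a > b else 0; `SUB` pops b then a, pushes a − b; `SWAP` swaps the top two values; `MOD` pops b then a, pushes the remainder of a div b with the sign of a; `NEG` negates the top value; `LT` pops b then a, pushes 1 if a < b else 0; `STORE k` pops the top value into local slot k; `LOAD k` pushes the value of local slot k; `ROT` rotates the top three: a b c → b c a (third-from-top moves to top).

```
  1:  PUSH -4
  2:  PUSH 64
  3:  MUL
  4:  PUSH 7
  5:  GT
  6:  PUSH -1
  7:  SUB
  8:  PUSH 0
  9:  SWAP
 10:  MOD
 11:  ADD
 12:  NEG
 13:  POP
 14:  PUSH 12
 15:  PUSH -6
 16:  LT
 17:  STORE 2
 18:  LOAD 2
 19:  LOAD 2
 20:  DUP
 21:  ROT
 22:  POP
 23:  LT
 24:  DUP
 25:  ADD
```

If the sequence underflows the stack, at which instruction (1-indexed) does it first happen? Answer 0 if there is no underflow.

PUSH -4 -> -4
PUSH 64 -> -4 64
MUL     -> -256
PUSH 7  -> -256 7
GT      -> 0
PUSH -1 -> 0 -1
SUB     -> 1
PUSH 0  -> 1 0
SWAP    -> 0 1
MOD     -> 0
ADD  — needs 2 operands, stack has 1 → underflow

11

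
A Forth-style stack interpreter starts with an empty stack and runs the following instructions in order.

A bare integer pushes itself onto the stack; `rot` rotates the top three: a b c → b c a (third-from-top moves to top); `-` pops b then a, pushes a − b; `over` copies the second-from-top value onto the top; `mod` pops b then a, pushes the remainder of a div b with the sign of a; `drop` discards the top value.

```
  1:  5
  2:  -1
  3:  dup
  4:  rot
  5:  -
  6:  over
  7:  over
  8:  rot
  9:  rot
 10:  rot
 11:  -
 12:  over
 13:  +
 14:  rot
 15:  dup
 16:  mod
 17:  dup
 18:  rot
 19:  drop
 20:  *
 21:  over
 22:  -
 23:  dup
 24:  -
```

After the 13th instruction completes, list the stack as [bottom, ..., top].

[-1, -6, -1]

5    -> [5]
-1   -> [5, -1]
dup  -> [5, -1, -1]
rot  -> [-1, -1, 5]
-    -> [-1, -6]
over -> [-1, -6, -1]
over -> [-1, -6, -1, -6]
rot  -> [-1, -1, -6, -6]
rot  -> [-1, -6, -6, -1]
rot  -> [-1, -6, -1, -6]
-    -> [-1, -6, 5]
over -> [-1, -6, 5, -6]
+    -> [-1, -6, -1]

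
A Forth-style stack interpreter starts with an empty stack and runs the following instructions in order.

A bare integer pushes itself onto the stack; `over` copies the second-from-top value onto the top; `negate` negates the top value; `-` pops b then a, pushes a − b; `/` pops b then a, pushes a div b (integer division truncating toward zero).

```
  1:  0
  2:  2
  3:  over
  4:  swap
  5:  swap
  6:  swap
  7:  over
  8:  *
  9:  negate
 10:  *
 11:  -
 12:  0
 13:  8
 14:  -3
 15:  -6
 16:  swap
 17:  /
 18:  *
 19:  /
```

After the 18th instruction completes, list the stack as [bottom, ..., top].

0      : 0
2      : 0 2
over   : 0 2 0
swap   : 0 0 2
swap   : 0 2 0
swap   : 0 0 2
over   : 0 0 2 0
*      : 0 0 0
negate : 0 0 0
*      : 0 0
-      : 0
0      : 0 0
8      : 0 0 8
-3     : 0 0 8 -3
-6     : 0 0 8 -3 -6
swap   : 0 0 8 -6 -3
/      : 0 0 8 2
*      : 0 0 16

[0, 0, 16]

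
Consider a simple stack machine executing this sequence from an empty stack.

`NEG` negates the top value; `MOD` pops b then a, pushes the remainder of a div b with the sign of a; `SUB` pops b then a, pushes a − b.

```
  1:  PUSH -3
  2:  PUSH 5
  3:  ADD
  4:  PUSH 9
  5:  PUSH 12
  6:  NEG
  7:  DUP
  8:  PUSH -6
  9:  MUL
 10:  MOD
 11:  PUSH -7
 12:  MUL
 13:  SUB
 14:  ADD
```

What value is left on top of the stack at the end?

PUSH -3  -3
PUSH 5   -3 5
ADD      2
PUSH 9   2 9
PUSH 12  2 9 12
NEG      2 9 -12
DUP      2 9 -12 -12
PUSH -6  2 9 -12 -12 -6
MUL      2 9 -12 72
MOD      2 9 -12
PUSH -7  2 9 -12 -7
MUL      2 9 84
SUB      2 -75
ADD      -73

-73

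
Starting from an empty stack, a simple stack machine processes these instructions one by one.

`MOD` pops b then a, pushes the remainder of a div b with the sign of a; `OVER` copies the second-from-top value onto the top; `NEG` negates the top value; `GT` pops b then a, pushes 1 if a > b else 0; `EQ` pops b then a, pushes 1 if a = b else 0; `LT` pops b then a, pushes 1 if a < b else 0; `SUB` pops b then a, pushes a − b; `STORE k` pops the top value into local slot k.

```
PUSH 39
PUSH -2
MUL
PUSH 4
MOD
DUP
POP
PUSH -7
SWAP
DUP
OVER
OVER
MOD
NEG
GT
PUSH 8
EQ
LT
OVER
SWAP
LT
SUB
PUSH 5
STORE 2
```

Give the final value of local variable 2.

PUSH 39  [39]
PUSH -2  [39, -2]
MUL      [-78]
PUSH 4   [-78, 4]
MOD      [-2]
DUP      [-2, -2]
POP      [-2]
PUSH -7  [-2, -7]
SWAP     [-7, -2]
DUP      [-7, -2, -2]
OVER     [-7, -2, -2, -2]
OVER     [-7, -2, -2, -2, -2]
MOD      [-7, -2, -2, 0]
NEG      [-7, -2, -2, 0]
GT       [-7, -2, 0]
PUSH 8   [-7, -2, 0, 8]
EQ       [-7, -2, 0]
LT       [-7, 1]
OVER     [-7, 1, -7]
SWAP     [-7, -7, 1]
LT       [-7, 1]
SUB      [-8]
PUSH 5   [-8, 5]
STORE 2  [-8]

5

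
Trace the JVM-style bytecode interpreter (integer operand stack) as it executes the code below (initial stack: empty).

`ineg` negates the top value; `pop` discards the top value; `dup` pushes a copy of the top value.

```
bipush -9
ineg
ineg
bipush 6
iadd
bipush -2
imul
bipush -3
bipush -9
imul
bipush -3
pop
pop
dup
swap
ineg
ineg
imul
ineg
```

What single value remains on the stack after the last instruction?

-36

bipush -9 : [-9]
ineg      : [9]
ineg      : [-9]
bipush 6  : [-9, 6]
iadd      : [-3]
bipush -2 : [-3, -2]
imul      : [6]
bipush -3 : [6, -3]
bipush -9 : [6, -3, -9]
imul      : [6, 27]
bipush -3 : [6, 27, -3]
pop       : [6, 27]
pop       : [6]
dup       : [6, 6]
swap      : [6, 6]
ineg      : [6, -6]
ineg      : [6, 6]
imul      : [36]
ineg      : [-36]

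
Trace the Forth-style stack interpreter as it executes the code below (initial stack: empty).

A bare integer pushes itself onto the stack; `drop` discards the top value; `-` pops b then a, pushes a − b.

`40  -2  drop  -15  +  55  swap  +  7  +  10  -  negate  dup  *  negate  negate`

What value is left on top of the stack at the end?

5929

40     → [40]
-2     → [40, -2]
drop   → [40]
-15    → [40, -15]
+      → [25]
55     → [25, 55]
swap   → [55, 25]
+      → [80]
7      → [80, 7]
+      → [87]
10     → [87, 10]
-      → [77]
negate → [-77]
dup    → [-77, -77]
*      → [5929]
negate → [-5929]
negate → [5929]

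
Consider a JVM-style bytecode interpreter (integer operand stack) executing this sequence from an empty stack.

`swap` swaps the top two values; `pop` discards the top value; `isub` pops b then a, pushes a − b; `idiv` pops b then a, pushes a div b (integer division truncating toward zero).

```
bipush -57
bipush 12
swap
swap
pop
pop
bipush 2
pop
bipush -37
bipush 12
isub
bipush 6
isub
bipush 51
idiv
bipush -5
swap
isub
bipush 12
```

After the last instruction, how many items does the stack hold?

bipush -57  -57
bipush 12   -57 12
swap        12 -57
swap        -57 12
pop         -57
pop         (empty)
bipush 2    2
pop         (empty)
bipush -37  -37
bipush 12   -37 12
isub        -49
bipush 6    -49 6
isub        -55
bipush 51   -55 51
idiv        -1
bipush -5   -1 -5
swap        -5 -1
isub        -4
bipush 12   -4 12

2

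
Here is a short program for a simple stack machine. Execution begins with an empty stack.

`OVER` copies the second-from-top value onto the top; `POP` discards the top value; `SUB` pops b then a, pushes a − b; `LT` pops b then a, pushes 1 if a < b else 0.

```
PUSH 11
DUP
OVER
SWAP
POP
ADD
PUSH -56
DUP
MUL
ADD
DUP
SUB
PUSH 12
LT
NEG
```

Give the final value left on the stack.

-1

PUSH 11  : [11]
DUP      : [11, 11]
OVER     : [11, 11, 11]
SWAP     : [11, 11, 11]
POP      : [11, 11]
ADD      : [22]
PUSH -56 : [22, -56]
DUP      : [22, -56, -56]
MUL      : [22, 3136]
ADD      : [3158]
DUP      : [3158, 3158]
SUB      : [0]
PUSH 12  : [0, 12]
LT       : [1]
NEG      : [-1]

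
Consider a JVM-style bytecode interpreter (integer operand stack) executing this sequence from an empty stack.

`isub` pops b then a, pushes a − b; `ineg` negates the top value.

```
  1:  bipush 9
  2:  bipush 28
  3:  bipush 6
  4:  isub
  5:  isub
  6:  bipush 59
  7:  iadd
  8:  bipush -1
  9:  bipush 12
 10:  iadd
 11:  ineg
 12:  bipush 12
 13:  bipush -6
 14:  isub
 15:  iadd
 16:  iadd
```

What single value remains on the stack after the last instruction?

53

bipush 9  : 9
bipush 28 : 9 28
bipush 6  : 9 28 6
isub      : 9 22
isub      : -13
bipush 59 : -13 59
iadd      : 46
bipush -1 : 46 -1
bipush 12 : 46 -1 12
iadd      : 46 11
ineg      : 46 -11
bipush 12 : 46 -11 12
bipush -6 : 46 -11 12 -6
isub      : 46 -11 18
iadd      : 46 7
iadd      : 53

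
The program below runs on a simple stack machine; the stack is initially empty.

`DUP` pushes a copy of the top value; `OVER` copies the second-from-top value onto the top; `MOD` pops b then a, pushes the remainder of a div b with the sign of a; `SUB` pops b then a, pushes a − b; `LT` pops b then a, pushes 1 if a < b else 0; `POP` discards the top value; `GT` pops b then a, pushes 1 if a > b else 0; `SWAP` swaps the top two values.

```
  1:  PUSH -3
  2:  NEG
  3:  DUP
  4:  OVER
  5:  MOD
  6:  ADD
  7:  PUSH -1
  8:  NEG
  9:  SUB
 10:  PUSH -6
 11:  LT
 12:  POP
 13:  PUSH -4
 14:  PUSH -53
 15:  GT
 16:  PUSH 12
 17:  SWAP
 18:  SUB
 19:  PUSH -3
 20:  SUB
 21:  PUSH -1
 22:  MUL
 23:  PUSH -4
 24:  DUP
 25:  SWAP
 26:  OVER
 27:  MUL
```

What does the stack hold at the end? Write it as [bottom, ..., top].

[-14, -4, 16]

PUSH -3  -> -3
NEG      -> 3
DUP      -> 3 3
OVER     -> 3 3 3
MOD      -> 3 0
ADD      -> 3
PUSH -1  -> 3 -1
NEG      -> 3 1
SUB      -> 2
PUSH -6  -> 2 -6
LT       -> 0
POP      -> (empty)
PUSH -4  -> -4
PUSH -53 -> -4 -53
GT       -> 1
PUSH 12  -> 1 12
SWAP     -> 12 1
SUB      -> 11
PUSH -3  -> 11 -3
SUB      -> 14
PUSH -1  -> 14 -1
MUL      -> -14
PUSH -4  -> -14 -4
DUP      -> -14 -4 -4
SWAP     -> -14 -4 -4
OVER     -> -14 -4 -4 -4
MUL      -> -14 -4 16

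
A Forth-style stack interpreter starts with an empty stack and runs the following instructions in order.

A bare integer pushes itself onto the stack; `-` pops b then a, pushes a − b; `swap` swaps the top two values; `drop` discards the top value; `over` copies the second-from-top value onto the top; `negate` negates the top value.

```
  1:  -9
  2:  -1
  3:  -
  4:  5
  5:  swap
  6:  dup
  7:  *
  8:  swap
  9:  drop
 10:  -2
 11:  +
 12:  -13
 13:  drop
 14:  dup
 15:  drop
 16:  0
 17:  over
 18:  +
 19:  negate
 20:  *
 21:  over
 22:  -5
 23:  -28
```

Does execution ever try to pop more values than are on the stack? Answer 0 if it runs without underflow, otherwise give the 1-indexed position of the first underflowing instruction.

21

-9     : -9
-1     : -9 -1
-      : -8
5      : -8 5
swap   : 5 -8
dup    : 5 -8 -8
*      : 5 64
swap   : 64 5
drop   : 64
-2     : 64 -2
+      : 62
-13    : 62 -13
drop   : 62
dup    : 62 62
drop   : 62
0      : 62 0
over   : 62 0 62
+      : 62 62
negate : 62 -62
*      : -3844
over  — needs 2 operands, stack has 1 → underflow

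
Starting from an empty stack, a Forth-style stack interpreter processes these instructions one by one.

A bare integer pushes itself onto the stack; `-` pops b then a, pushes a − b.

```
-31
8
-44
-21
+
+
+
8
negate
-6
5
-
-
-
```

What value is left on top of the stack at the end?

-31     -31
8       -31 8
-44     -31 8 -44
-21     -31 8 -44 -21
+       -31 8 -65
+       -31 -57
+       -88
8       -88 8
negate  -88 -8
-6      -88 -8 -6
5       -88 -8 -6 5
-       -88 -8 -11
-       -88 3
-       -91

-91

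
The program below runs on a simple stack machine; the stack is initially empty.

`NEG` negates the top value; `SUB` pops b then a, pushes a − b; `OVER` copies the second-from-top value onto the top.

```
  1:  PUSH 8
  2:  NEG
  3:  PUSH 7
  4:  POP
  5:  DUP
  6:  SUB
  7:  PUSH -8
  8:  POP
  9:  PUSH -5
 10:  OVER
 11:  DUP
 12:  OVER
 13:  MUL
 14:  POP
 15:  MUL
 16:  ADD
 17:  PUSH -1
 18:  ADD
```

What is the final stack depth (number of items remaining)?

1

PUSH 8  -> [8]
NEG     -> [-8]
PUSH 7  -> [-8, 7]
POP     -> [-8]
DUP     -> [-8, -8]
SUB     -> [0]
PUSH -8 -> [0, -8]
POP     -> [0]
PUSH -5 -> [0, -5]
OVER    -> [0, -5, 0]
DUP     -> [0, -5, 0, 0]
OVER    -> [0, -5, 0, 0, 0]
MUL     -> [0, -5, 0, 0]
POP     -> [0, -5, 0]
MUL     -> [0, 0]
ADD     -> [0]
PUSH -1 -> [0, -1]
ADD     -> [-1]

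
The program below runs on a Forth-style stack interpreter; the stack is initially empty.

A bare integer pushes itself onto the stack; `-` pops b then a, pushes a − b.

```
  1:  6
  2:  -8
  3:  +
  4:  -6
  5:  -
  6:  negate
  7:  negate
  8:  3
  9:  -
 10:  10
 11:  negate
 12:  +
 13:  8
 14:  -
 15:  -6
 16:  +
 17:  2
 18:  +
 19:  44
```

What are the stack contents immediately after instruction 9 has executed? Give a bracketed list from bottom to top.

[1]

6       [6]
-8      [6, -8]
+       [-2]
-6      [-2, -6]
-       [4]
negate  [-4]
negate  [4]
3       [4, 3]
-       [1]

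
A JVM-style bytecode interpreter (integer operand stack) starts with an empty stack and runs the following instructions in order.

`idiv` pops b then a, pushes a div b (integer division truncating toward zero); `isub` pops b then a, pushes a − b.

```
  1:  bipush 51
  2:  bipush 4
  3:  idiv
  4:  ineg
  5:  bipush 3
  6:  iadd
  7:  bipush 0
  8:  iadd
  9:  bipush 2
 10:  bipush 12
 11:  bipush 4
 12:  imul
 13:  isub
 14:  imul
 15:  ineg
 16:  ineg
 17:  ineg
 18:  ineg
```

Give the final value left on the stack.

bipush 51  [51]
bipush 4   [51, 4]
idiv       [12]
ineg       [-12]
bipush 3   [-12, 3]
iadd       [-9]
bipush 0   [-9, 0]
iadd       [-9]
bipush 2   [-9, 2]
bipush 12  [-9, 2, 12]
bipush 4   [-9, 2, 12, 4]
imul       [-9, 2, 48]
isub       [-9, -46]
imul       [414]
ineg       [-414]
ineg       [414]
ineg       [-414]
ineg       [414]

414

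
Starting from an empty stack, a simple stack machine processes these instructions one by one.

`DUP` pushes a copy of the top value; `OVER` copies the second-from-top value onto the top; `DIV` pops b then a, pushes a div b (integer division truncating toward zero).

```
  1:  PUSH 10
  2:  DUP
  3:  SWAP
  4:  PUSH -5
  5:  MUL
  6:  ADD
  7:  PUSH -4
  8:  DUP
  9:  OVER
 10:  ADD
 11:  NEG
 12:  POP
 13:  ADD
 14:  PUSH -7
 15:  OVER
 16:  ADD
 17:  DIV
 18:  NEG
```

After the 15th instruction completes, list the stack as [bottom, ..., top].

[-44, -7, -44]

PUSH 10 : [10]
DUP     : [10, 10]
SWAP    : [10, 10]
PUSH -5 : [10, 10, -5]
MUL     : [10, -50]
ADD     : [-40]
PUSH -4 : [-40, -4]
DUP     : [-40, -4, -4]
OVER    : [-40, -4, -4, -4]
ADD     : [-40, -4, -8]
NEG     : [-40, -4, 8]
POP     : [-40, -4]
ADD     : [-44]
PUSH -7 : [-44, -7]
OVER    : [-44, -7, -44]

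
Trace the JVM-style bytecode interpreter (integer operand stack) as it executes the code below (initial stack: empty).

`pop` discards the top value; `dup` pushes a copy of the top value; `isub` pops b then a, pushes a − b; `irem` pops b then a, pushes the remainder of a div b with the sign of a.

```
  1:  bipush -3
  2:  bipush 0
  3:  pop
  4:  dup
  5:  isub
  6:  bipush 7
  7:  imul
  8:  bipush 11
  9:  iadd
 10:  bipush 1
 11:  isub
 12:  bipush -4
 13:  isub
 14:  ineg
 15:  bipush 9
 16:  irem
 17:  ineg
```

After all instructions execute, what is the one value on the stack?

bipush -3 : [-3]
bipush 0  : [-3, 0]
pop       : [-3]
dup       : [-3, -3]
isub      : [0]
bipush 7  : [0, 7]
imul      : [0]
bipush 11 : [0, 11]
iadd      : [11]
bipush 1  : [11, 1]
isub      : [10]
bipush -4 : [10, -4]
isub      : [14]
ineg      : [-14]
bipush 9  : [-14, 9]
irem      : [-5]
ineg      : [5]

5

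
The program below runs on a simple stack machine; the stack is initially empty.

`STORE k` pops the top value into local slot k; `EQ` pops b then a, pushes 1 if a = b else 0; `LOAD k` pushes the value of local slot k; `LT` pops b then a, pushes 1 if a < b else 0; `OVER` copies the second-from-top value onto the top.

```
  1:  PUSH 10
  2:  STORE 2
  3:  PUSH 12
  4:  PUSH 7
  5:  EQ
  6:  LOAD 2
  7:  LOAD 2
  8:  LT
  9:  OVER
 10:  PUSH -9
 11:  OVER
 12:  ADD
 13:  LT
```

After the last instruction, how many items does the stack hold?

PUSH 10 : [10]
STORE 2 : []
PUSH 12 : [12]
PUSH 7  : [12, 7]
EQ      : [0]
LOAD 2  : [0, 10]
LOAD 2  : [0, 10, 10]
LT      : [0, 0]
OVER    : [0, 0, 0]
PUSH -9 : [0, 0, 0, -9]
OVER    : [0, 0, 0, -9, 0]
ADD     : [0, 0, 0, -9]
LT      : [0, 0, 0]

3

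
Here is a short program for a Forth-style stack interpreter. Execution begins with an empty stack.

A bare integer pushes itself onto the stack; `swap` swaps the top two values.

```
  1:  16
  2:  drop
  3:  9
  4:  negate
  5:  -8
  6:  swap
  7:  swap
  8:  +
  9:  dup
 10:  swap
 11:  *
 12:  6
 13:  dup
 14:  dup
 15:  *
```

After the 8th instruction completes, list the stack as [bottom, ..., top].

16     : 16
drop   : (empty)
9      : 9
negate : -9
-8     : -9 -8
swap   : -8 -9
swap   : -9 -8
+      : -17

[-17]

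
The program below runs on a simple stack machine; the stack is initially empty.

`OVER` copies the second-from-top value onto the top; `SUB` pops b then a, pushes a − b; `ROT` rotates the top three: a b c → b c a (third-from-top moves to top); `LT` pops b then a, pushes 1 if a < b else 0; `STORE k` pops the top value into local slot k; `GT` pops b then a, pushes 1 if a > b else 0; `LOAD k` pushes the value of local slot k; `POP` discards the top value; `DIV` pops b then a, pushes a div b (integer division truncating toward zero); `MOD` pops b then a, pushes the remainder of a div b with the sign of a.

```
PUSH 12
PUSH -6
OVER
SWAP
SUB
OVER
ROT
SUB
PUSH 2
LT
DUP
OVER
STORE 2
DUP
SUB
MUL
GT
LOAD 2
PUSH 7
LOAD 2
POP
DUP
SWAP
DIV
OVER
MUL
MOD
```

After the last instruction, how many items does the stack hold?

PUSH 12 -> [12]
PUSH -6 -> [12, -6]
OVER    -> [12, -6, 12]
SWAP    -> [12, 12, -6]
SUB     -> [12, 18]
OVER    -> [12, 18, 12]
ROT     -> [18, 12, 12]
SUB     -> [18, 0]
PUSH 2  -> [18, 0, 2]
LT      -> [18, 1]
DUP     -> [18, 1, 1]
OVER    -> [18, 1, 1, 1]
STORE 2 -> [18, 1, 1]
DUP     -> [18, 1, 1, 1]
SUB     -> [18, 1, 0]
MUL     -> [18, 0]
GT      -> [1]
LOAD 2  -> [1, 1]
PUSH 7  -> [1, 1, 7]
LOAD 2  -> [1, 1, 7, 1]
POP     -> [1, 1, 7]
DUP     -> [1, 1, 7, 7]
SWAP    -> [1, 1, 7, 7]
DIV     -> [1, 1, 1]
OVER    -> [1, 1, 1, 1]
MUL     -> [1, 1, 1]
MOD     -> [1, 0]

2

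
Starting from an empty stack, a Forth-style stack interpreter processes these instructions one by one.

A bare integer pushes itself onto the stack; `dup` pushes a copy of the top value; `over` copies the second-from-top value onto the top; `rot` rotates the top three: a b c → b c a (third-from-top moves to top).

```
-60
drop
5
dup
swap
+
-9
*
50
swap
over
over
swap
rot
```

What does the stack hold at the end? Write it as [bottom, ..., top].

-60  -> [-60]
drop -> []
5    -> [5]
dup  -> [5, 5]
swap -> [5, 5]
+    -> [10]
-9   -> [10, -9]
*    -> [-90]
50   -> [-90, 50]
swap -> [50, -90]
over -> [50, -90, 50]
over -> [50, -90, 50, -90]
swap -> [50, -90, -90, 50]
rot  -> [50, -90, 50, -90]

[50, -90, 50, -90]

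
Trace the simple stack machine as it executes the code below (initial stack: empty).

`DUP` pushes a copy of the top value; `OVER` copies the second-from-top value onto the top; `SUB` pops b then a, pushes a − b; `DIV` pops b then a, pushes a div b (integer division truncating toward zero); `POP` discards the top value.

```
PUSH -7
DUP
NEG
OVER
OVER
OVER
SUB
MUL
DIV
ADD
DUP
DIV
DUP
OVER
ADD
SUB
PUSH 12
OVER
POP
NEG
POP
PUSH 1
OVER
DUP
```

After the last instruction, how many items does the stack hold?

4

PUSH -7 : -7
DUP     : -7 -7
NEG     : -7 7
OVER    : -7 7 -7
OVER    : -7 7 -7 7
OVER    : -7 7 -7 7 -7
SUB     : -7 7 -7 14
MUL     : -7 7 -98
DIV     : -7 0
ADD     : -7
DUP     : -7 -7
DIV     : 1
DUP     : 1 1
OVER    : 1 1 1
ADD     : 1 2
SUB     : -1
PUSH 12 : -1 12
OVER    : -1 12 -1
POP     : -1 12
NEG     : -1 -12
POP     : -1
PUSH 1  : -1 1
OVER    : -1 1 -1
DUP     : -1 1 -1 -1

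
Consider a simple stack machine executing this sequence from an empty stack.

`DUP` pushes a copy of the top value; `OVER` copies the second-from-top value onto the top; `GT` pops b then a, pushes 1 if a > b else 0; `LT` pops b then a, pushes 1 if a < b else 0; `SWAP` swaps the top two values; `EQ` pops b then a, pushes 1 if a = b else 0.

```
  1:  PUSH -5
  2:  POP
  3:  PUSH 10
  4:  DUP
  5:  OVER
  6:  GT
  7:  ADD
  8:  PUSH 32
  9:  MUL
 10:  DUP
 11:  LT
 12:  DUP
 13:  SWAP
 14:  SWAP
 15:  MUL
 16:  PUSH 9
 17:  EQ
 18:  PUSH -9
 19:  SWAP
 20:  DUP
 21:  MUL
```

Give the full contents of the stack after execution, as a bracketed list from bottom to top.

PUSH -5 -> -5
POP     -> (empty)
PUSH 10 -> 10
DUP     -> 10 10
OVER    -> 10 10 10
GT      -> 10 0
ADD     -> 10
PUSH 32 -> 10 32
MUL     -> 320
DUP     -> 320 320
LT      -> 0
DUP     -> 0 0
SWAP    -> 0 0
SWAP    -> 0 0
MUL     -> 0
PUSH 9  -> 0 9
EQ      -> 0
PUSH -9 -> 0 -9
SWAP    -> -9 0
DUP     -> -9 0 0
MUL     -> -9 0

[-9, 0]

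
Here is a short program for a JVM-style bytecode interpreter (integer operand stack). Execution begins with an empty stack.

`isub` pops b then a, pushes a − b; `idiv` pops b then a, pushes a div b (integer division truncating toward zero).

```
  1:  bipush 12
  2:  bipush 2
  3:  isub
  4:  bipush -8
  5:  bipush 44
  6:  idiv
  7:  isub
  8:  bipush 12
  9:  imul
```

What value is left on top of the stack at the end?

120

bipush 12 : [12]
bipush 2  : [12, 2]
isub      : [10]
bipush -8 : [10, -8]
bipush 44 : [10, -8, 44]
idiv      : [10, 0]
isub      : [10]
bipush 12 : [10, 12]
imul      : [120]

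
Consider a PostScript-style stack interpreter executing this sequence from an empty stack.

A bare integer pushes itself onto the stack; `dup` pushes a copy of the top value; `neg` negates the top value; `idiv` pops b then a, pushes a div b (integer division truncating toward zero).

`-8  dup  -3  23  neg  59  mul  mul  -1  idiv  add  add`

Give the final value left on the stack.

-8   → [-8]
dup  → [-8, -8]
-3   → [-8, -8, -3]
23   → [-8, -8, -3, 23]
neg  → [-8, -8, -3, -23]
59   → [-8, -8, -3, -23, 59]
mul  → [-8, -8, -3, -1357]
mul  → [-8, -8, 4071]
-1   → [-8, -8, 4071, -1]
idiv → [-8, -8, -4071]
add  → [-8, -4079]
add  → [-4087]

-4087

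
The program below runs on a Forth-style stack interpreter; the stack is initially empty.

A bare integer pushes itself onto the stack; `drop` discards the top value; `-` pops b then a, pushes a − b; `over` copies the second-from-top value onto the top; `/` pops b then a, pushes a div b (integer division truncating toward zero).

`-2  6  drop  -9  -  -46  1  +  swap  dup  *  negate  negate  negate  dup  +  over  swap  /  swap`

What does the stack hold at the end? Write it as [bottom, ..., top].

[0, -45]

-2     -> -2
6      -> -2 6
drop   -> -2
-9     -> -2 -9
-      -> 7
-46    -> 7 -46
1      -> 7 -46 1
+      -> 7 -45
swap   -> -45 7
dup    -> -45 7 7
*      -> -45 49
negate -> -45 -49
negate -> -45 49
negate -> -45 -49
dup    -> -45 -49 -49
+      -> -45 -98
over   -> -45 -98 -45
swap   -> -45 -45 -98
/      -> -45 0
swap   -> 0 -45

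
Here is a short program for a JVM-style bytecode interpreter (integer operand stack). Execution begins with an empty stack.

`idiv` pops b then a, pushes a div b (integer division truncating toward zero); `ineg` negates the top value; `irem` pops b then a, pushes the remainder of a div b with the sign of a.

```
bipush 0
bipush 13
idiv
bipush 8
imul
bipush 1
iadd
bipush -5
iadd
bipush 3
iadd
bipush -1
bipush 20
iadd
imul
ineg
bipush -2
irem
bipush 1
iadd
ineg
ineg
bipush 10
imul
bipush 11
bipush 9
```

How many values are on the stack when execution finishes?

3

bipush 0  → [0]
bipush 13 → [0, 13]
idiv      → [0]
bipush 8  → [0, 8]
imul      → [0]
bipush 1  → [0, 1]
iadd      → [1]
bipush -5 → [1, -5]
iadd      → [-4]
bipush 3  → [-4, 3]
iadd      → [-1]
bipush -1 → [-1, -1]
bipush 20 → [-1, -1, 20]
iadd      → [-1, 19]
imul      → [-19]
ineg      → [19]
bipush -2 → [19, -2]
irem      → [1]
bipush 1  → [1, 1]
iadd      → [2]
ineg      → [-2]
ineg      → [2]
bipush 10 → [2, 10]
imul      → [20]
bipush 11 → [20, 11]
bipush 9  → [20, 11, 9]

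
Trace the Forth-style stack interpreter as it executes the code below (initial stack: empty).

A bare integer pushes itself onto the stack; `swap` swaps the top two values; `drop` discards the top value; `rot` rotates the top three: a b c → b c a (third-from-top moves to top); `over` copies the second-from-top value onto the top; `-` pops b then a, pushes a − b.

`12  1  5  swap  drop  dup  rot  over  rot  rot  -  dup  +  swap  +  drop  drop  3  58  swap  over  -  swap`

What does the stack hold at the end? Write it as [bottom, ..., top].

12   → 12
1    → 12 1
5    → 12 1 5
swap → 12 5 1
drop → 12 5
dup  → 12 5 5
rot  → 5 5 12
over → 5 5 12 5
rot  → 5 12 5 5
rot  → 5 5 5 12
-    → 5 5 -7
dup  → 5 5 -7 -7
+    → 5 5 -14
swap → 5 -14 5
+    → 5 -9
drop → 5
drop → (empty)
3    → 3
58   → 3 58
swap → 58 3
over → 58 3 58
-    → 58 -55
swap → -55 58

[-55, 58]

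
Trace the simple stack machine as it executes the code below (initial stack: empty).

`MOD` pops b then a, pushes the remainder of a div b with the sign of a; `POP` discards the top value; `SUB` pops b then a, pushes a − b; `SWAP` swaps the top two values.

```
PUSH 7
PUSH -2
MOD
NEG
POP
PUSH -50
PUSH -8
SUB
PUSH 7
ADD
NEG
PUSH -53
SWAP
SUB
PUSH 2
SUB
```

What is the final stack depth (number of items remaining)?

PUSH 7   -> [7]
PUSH -2  -> [7, -2]
MOD      -> [1]
NEG      -> [-1]
POP      -> []
PUSH -50 -> [-50]
PUSH -8  -> [-50, -8]
SUB      -> [-42]
PUSH 7   -> [-42, 7]
ADD      -> [-35]
NEG      -> [35]
PUSH -53 -> [35, -53]
SWAP     -> [-53, 35]
SUB      -> [-88]
PUSH 2   -> [-88, 2]
SUB      -> [-90]

1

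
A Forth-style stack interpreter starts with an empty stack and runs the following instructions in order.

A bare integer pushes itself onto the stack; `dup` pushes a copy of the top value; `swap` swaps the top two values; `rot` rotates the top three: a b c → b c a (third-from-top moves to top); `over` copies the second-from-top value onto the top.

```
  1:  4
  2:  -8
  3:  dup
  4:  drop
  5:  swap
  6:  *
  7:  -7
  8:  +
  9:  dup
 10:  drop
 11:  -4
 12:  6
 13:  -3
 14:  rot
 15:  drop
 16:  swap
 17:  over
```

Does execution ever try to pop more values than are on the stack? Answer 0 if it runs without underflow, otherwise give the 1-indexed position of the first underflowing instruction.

4    → 4
-8   → 4 -8
dup  → 4 -8 -8
drop → 4 -8
swap → -8 4
*    → -32
-7   → -32 -7
+    → -39
dup  → -39 -39
drop → -39
-4   → -39 -4
6    → -39 -4 6
-3   → -39 -4 6 -3
rot  → -39 6 -3 -4
drop → -39 6 -3
swap → -39 -3 6
over → -39 -3 6 -3

0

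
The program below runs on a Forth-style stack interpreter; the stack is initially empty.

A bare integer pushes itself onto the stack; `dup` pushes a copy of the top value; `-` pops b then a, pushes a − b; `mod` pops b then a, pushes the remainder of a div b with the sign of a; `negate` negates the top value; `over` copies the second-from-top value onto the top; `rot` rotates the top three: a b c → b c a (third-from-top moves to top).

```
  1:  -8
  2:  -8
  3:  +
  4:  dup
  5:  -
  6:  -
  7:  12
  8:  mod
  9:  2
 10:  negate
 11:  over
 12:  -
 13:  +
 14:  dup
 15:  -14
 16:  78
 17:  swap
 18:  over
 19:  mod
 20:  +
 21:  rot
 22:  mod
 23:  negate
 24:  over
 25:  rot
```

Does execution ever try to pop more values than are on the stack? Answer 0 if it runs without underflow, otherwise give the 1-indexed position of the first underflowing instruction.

6

-8  : [-8]
-8  : [-8, -8]
+   : [-16]
dup : [-16, -16]
-   : [0]
-  — needs 2 operands, stack has 1 → underflow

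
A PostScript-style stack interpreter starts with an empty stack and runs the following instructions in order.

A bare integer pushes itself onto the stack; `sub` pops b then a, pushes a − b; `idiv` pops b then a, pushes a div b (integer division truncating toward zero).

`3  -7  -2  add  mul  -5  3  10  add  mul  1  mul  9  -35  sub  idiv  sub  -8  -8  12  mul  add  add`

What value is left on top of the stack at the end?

3    -> [3]
-7   -> [3, -7]
-2   -> [3, -7, -2]
add  -> [3, -9]
mul  -> [-27]
-5   -> [-27, -5]
3    -> [-27, -5, 3]
10   -> [-27, -5, 3, 10]
add  -> [-27, -5, 13]
mul  -> [-27, -65]
1    -> [-27, -65, 1]
mul  -> [-27, -65]
9    -> [-27, -65, 9]
-35  -> [-27, -65, 9, -35]
sub  -> [-27, -65, 44]
idiv -> [-27, -1]
sub  -> [-26]
-8   -> [-26, -8]
-8   -> [-26, -8, -8]
12   -> [-26, -8, -8, 12]
mul  -> [-26, -8, -96]
add  -> [-26, -104]
add  -> [-130]

-130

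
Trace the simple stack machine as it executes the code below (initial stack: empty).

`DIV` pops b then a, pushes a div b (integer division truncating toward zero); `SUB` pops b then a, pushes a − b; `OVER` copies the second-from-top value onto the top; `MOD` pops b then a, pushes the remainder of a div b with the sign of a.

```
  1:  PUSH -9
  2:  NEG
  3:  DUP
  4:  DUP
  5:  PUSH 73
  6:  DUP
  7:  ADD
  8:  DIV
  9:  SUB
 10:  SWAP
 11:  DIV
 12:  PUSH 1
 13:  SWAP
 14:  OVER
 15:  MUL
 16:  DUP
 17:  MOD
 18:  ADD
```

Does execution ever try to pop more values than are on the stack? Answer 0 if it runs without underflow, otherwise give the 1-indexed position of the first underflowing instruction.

PUSH -9 -> -9
NEG     -> 9
DUP     -> 9 9
DUP     -> 9 9 9
PUSH 73 -> 9 9 9 73
DUP     -> 9 9 9 73 73
ADD     -> 9 9 9 146
DIV     -> 9 9 0
SUB     -> 9 9
SWAP    -> 9 9
DIV     -> 1
PUSH 1  -> 1 1
SWAP    -> 1 1
OVER    -> 1 1 1
MUL     -> 1 1
DUP     -> 1 1 1
MOD     -> 1 0
ADD     -> 1

0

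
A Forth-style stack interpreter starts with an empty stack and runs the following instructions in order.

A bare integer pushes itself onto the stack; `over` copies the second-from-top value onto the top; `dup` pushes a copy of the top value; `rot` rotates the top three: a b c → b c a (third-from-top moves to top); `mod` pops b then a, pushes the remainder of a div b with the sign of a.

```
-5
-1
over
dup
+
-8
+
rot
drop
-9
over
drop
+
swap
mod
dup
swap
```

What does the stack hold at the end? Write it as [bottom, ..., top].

-5   -> [-5]
-1   -> [-5, -1]
over -> [-5, -1, -5]
dup  -> [-5, -1, -5, -5]
+    -> [-5, -1, -10]
-8   -> [-5, -1, -10, -8]
+    -> [-5, -1, -18]
rot  -> [-1, -18, -5]
drop -> [-1, -18]
-9   -> [-1, -18, -9]
over -> [-1, -18, -9, -18]
drop -> [-1, -18, -9]
+    -> [-1, -27]
swap -> [-27, -1]
mod  -> [0]
dup  -> [0, 0]
swap -> [0, 0]

[0, 0]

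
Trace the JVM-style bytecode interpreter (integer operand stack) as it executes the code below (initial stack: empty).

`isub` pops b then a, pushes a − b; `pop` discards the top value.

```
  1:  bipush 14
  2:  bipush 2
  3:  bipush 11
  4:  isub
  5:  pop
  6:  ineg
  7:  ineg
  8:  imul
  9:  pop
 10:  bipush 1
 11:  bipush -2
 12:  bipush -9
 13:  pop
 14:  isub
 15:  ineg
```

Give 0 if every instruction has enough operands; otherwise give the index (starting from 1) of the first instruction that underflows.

8

bipush 14 : [14]
bipush 2  : [14, 2]
bipush 11 : [14, 2, 11]
isub      : [14, -9]
pop       : [14]
ineg      : [-14]
ineg      : [14]
imul  — needs 2 operands, stack has 1 → underflow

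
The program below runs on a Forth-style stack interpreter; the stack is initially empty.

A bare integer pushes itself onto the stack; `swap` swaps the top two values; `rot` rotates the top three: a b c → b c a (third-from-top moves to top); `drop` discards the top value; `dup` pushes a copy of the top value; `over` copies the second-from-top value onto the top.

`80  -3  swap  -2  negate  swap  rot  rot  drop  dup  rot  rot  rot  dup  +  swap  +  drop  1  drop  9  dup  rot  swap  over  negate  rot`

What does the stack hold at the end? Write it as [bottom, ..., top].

80     -> [80]
-3     -> [80, -3]
swap   -> [-3, 80]
-2     -> [-3, 80, -2]
negate -> [-3, 80, 2]
swap   -> [-3, 2, 80]
rot    -> [2, 80, -3]
rot    -> [80, -3, 2]
drop   -> [80, -3]
dup    -> [80, -3, -3]
rot    -> [-3, -3, 80]
rot    -> [-3, 80, -3]
rot    -> [80, -3, -3]
dup    -> [80, -3, -3, -3]
+      -> [80, -3, -6]
swap   -> [80, -6, -3]
+      -> [80, -9]
drop   -> [80]
1      -> [80, 1]
drop   -> [80]
9      -> [80, 9]
dup    -> [80, 9, 9]
rot    -> [9, 9, 80]
swap   -> [9, 80, 9]
over   -> [9, 80, 9, 80]
negate -> [9, 80, 9, -80]
rot    -> [9, 9, -80, 80]

[9, 9, -80, 80]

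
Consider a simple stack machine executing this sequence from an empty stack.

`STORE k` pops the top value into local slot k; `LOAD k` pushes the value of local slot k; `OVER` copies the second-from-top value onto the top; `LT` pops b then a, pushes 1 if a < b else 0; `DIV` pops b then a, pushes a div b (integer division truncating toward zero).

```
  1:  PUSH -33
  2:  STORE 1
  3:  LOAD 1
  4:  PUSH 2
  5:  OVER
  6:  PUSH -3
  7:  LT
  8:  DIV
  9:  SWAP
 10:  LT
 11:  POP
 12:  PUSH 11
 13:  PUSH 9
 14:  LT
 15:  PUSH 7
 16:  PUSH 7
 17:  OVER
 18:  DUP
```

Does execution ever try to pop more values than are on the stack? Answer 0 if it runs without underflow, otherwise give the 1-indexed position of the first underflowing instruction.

0

PUSH -33  -33
STORE 1   (empty)
LOAD 1    -33
PUSH 2    -33 2
OVER      -33 2 -33
PUSH -3   -33 2 -33 -3
LT        -33 2 1
DIV       -33 2
SWAP      2 -33
LT        0
POP       (empty)
PUSH 11   11
PUSH 9    11 9
LT        0
PUSH 7    0 7
PUSH 7    0 7 7
OVER      0 7 7 7
DUP       0 7 7 7 7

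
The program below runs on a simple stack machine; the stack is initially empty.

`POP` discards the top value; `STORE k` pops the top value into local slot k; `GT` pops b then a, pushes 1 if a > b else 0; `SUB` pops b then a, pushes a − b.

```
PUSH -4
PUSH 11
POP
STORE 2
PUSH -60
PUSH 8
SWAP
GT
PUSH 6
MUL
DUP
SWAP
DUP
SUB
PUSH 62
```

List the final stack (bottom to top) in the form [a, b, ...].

PUSH -4  -> [-4]
PUSH 11  -> [-4, 11]
POP      -> [-4]
STORE 2  -> []
PUSH -60 -> [-60]
PUSH 8   -> [-60, 8]
SWAP     -> [8, -60]
GT       -> [1]
PUSH 6   -> [1, 6]
MUL      -> [6]
DUP      -> [6, 6]
SWAP     -> [6, 6]
DUP      -> [6, 6, 6]
SUB      -> [6, 0]
PUSH 62  -> [6, 0, 62]

[6, 0, 62]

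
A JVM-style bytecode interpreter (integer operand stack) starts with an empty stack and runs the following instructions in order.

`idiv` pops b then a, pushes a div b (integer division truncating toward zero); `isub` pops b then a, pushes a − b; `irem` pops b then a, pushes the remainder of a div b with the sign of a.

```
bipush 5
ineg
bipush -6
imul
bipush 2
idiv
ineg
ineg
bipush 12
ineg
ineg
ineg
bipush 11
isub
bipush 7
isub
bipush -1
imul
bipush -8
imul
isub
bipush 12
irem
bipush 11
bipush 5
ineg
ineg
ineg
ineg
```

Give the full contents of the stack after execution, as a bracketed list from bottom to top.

[3, 11, 5]

bipush 5   [5]
ineg       [-5]
bipush -6  [-5, -6]
imul       [30]
bipush 2   [30, 2]
idiv       [15]
ineg       [-15]
ineg       [15]
bipush 12  [15, 12]
ineg       [15, -12]
ineg       [15, 12]
ineg       [15, -12]
bipush 11  [15, -12, 11]
isub       [15, -23]
bipush 7   [15, -23, 7]
isub       [15, -30]
bipush -1  [15, -30, -1]
imul       [15, 30]
bipush -8  [15, 30, -8]
imul       [15, -240]
isub       [255]
bipush 12  [255, 12]
irem       [3]
bipush 11  [3, 11]
bipush 5   [3, 11, 5]
ineg       [3, 11, -5]
ineg       [3, 11, 5]
ineg       [3, 11, -5]
ineg       [3, 11, 5]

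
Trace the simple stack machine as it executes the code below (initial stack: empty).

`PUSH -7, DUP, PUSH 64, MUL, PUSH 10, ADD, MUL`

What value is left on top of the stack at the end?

3066

PUSH -7 -> [-7]
DUP     -> [-7, -7]
PUSH 64 -> [-7, -7, 64]
MUL     -> [-7, -448]
PUSH 10 -> [-7, -448, 10]
ADD     -> [-7, -438]
MUL     -> [3066]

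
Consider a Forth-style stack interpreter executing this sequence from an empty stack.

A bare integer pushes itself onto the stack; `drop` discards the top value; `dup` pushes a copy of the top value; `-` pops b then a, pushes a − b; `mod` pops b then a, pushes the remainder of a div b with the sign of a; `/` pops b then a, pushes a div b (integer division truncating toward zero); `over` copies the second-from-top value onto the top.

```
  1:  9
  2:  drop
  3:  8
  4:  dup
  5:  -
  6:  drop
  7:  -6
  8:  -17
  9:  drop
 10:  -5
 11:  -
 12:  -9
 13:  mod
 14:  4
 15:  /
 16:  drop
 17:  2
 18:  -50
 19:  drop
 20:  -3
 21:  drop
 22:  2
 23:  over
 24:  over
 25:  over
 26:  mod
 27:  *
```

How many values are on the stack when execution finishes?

3

9    → [9]
drop → []
8    → [8]
dup  → [8, 8]
-    → [0]
drop → []
-6   → [-6]
-17  → [-6, -17]
drop → [-6]
-5   → [-6, -5]
-    → [-1]
-9   → [-1, -9]
mod  → [-1]
4    → [-1, 4]
/    → [0]
drop → []
2    → [2]
-50  → [2, -50]
drop → [2]
-3   → [2, -3]
drop → [2]
2    → [2, 2]
over → [2, 2, 2]
over → [2, 2, 2, 2]
over → [2, 2, 2, 2, 2]
mod  → [2, 2, 2, 0]
*    → [2, 2, 0]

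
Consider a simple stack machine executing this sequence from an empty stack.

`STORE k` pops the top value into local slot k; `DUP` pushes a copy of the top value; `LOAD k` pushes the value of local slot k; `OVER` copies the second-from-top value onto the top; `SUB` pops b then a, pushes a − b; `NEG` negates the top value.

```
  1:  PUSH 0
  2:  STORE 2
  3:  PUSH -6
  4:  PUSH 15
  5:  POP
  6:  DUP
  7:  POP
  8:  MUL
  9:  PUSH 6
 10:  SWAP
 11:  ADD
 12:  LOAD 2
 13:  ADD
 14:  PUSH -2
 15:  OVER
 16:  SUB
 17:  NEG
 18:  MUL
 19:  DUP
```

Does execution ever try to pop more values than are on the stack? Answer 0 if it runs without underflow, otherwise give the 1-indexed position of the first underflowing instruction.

PUSH 0  -> 0
STORE 2 -> (empty)
PUSH -6 -> -6
PUSH 15 -> -6 15
POP     -> -6
DUP     -> -6 -6
POP     -> -6
MUL  — needs 2 operands, stack has 1 → underflow

8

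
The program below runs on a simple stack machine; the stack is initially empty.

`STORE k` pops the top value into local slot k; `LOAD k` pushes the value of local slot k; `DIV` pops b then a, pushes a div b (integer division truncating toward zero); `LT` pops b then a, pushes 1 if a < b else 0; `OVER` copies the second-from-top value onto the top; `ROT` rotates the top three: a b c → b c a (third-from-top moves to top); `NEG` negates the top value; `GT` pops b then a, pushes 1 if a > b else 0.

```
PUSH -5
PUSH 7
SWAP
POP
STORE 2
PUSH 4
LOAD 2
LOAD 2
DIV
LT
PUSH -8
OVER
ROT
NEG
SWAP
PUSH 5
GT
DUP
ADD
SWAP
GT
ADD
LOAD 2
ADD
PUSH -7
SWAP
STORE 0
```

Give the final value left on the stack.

PUSH -5 -> -5
PUSH 7  -> -5 7
SWAP    -> 7 -5
POP     -> 7
STORE 2 -> (empty)
PUSH 4  -> 4
LOAD 2  -> 4 7
LOAD 2  -> 4 7 7
DIV     -> 4 1
LT      -> 0
PUSH -8 -> 0 -8
OVER    -> 0 -8 0
ROT     -> -8 0 0
NEG     -> -8 0 0
SWAP    -> -8 0 0
PUSH 5  -> -8 0 0 5
GT      -> -8 0 0
DUP     -> -8 0 0 0
ADD     -> -8 0 0
SWAP    -> -8 0 0
GT      -> -8 0
ADD     -> -8
LOAD 2  -> -8 7
ADD     -> -1
PUSH -7 -> -1 -7
SWAP    -> -7 -1
STORE 0 -> -7

-7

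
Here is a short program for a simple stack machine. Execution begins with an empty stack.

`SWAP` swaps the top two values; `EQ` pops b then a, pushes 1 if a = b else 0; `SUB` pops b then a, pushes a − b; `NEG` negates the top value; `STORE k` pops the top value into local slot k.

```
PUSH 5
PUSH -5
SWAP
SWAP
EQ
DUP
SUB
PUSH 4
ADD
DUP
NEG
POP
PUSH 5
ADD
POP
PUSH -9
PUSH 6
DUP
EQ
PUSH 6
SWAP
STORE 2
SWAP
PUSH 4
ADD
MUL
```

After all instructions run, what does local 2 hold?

1

PUSH 5  : 5
PUSH -5 : 5 -5
SWAP    : -5 5
SWAP    : 5 -5
EQ      : 0
DUP     : 0 0
SUB     : 0
PUSH 4  : 0 4
ADD     : 4
DUP     : 4 4
NEG     : 4 -4
POP     : 4
PUSH 5  : 4 5
ADD     : 9
POP     : (empty)
PUSH -9 : -9
PUSH 6  : -9 6
DUP     : -9 6 6
EQ      : -9 1
PUSH 6  : -9 1 6
SWAP    : -9 6 1
STORE 2 : -9 6
SWAP    : 6 -9
PUSH 4  : 6 -9 4
ADD     : 6 -5
MUL     : -30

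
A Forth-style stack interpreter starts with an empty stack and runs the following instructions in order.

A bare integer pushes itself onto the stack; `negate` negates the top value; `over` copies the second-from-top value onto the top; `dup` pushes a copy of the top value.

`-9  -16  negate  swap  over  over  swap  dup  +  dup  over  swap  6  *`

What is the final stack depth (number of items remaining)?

-9     -> [-9]
-16    -> [-9, -16]
negate -> [-9, 16]
swap   -> [16, -9]
over   -> [16, -9, 16]
over   -> [16, -9, 16, -9]
swap   -> [16, -9, -9, 16]
dup    -> [16, -9, -9, 16, 16]
+      -> [16, -9, -9, 32]
dup    -> [16, -9, -9, 32, 32]
over   -> [16, -9, -9, 32, 32, 32]
swap   -> [16, -9, -9, 32, 32, 32]
6      -> [16, -9, -9, 32, 32, 32, 6]
*      -> [16, -9, -9, 32, 32, 192]

6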